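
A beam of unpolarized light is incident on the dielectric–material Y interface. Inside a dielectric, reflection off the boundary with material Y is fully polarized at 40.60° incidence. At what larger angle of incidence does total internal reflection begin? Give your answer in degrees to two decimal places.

θ_c ≈ 58.99°

n₂/n₁ = tan 40.60° = 0.8571; the critical angle satisfies sin θ_c = n₂/n₁.
θ_c = arcsin(0.8571) = 58.99°.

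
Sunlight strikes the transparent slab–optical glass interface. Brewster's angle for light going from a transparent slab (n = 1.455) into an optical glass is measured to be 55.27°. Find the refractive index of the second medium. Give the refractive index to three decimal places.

Brewster's law: tan θ_B = n₂/n₁ (light incident in a transparent slab, refracted into an optical glass).
n₂ = n₁ tan θ_B = 1.455 × tan 55.27° = 2.099.

n ≈ 2.099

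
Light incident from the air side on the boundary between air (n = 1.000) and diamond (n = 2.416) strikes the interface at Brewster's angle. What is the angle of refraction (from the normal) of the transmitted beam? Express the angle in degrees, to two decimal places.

θ_B = arctan(n₂/n₁) = arctan(2.416/1.000) = 67.51°.
The refracted ray is perpendicular to the reflected ray, so θ_t = 90° − θ_B = 22.49°.

θ_t ≈ 22.49°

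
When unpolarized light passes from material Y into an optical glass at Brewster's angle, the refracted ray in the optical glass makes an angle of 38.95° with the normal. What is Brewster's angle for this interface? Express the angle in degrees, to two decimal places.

Since the reflected and refracted rays are at right angles at the polarizing angle, θ_B + θ_t = 90°.
θ_B = 90° − 38.95° = 51.05°.

θ_B ≈ 51.05°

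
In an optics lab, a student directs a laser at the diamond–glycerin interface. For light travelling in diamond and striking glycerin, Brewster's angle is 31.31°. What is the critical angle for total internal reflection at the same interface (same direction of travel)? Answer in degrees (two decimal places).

θ_c ≈ 37.46°

n₂/n₁ = tan 31.31° = 0.6082; the critical angle satisfies sin θ_c = n₂/n₁.
θ_c = arcsin(0.6082) = 37.46°.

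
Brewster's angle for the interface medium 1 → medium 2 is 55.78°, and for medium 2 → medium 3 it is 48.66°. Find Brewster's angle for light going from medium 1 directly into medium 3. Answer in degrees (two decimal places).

tan θ_B(1→2) = n₂/n₁ = tan 55.78° = 1.4704.
tan θ_B(2→3) = n₃/n₂ = tan 48.66° = 1.1367.
n₃/n₁ = 1.6713. Then tan θ_B(1→3) = n₃/n₁, so θ_B(1→3) = arctan(1.6713) = 59.11°.

θ_B ≈ 59.11°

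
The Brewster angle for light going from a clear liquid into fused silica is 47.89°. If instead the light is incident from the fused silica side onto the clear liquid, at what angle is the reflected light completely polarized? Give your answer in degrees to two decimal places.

θ_B' ≈ 42.11°

tan θ_B' = n₁/n₂ = 1/tan θ_B, so θ_B' = 90° − θ_B.
θ_B' = 90° − 47.89° = 42.11°.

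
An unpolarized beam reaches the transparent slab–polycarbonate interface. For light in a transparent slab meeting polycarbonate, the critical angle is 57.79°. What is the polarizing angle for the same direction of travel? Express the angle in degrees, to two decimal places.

At the critical angle sin θ_c = n₂/n₁, giving n₂/n₁ = sin 57.79° = 0.8461.
Then tan θ_B = n₂/n₁ = 0.8461, so θ_B = arctan 0.8461 = 40.23°.

θ_B ≈ 40.23°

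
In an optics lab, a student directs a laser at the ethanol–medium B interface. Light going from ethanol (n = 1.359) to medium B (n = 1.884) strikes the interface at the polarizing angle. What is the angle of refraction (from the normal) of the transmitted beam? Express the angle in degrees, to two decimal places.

tan θ_B = n₂/n₁ = 1.884/1.359 = 1.3863, so θ_B = 54.20°.
At Brewster's angle the reflected and refracted rays are perpendicular, so θ_t = 90° − θ_B = 90° − 54.20° = 35.80°.

θ_t ≈ 35.80°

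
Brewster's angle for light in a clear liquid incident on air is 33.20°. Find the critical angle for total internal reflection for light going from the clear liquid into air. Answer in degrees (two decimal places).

n₂/n₁ = tan 33.20° = 0.6544; the critical angle satisfies sin θ_c = n₂/n₁.
θ_c = arcsin(0.6544) = 40.87°.

θ_c ≈ 40.87°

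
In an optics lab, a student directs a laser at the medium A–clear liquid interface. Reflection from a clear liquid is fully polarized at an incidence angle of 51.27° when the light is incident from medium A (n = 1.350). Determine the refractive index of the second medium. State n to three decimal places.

Brewster's law: tan θ_B = n₂/n₁ (light incident in medium A, refracted into a clear liquid).
n₂ = n₁ tan θ_B = 1.350 × tan 51.27° = 1.683.

n ≈ 1.683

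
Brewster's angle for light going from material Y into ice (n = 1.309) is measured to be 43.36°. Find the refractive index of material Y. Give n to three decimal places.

Full polarization of the reflected beam means tan θ_B = n₂/n₁, where n₁ is the incident medium (material Y).
n₁ = n₂ / tan θ_B = 1.309 / tan 43.36° = 1.386.

n ≈ 1.386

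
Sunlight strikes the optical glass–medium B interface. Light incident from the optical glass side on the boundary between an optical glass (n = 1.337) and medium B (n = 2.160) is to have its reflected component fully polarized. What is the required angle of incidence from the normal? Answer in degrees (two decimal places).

Brewster's condition: tan θ_B = n₂/n₁ = 2.160/1.337 = 1.6156.
θ_B = arctan(1.6156) = 58.24°.

θ_B ≈ 58.24°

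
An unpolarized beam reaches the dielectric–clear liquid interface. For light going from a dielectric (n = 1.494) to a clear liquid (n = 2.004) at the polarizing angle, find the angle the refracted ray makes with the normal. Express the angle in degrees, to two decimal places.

First find Brewster's angle: tan θ_B = 2.004/1.494 = 1.3414, giving θ_B = 53.30°.
Since θ_B + θ_t = 90° at Brewster incidence, θ_t = 90° − 53.30° = 36.70°.

θ_t ≈ 36.70°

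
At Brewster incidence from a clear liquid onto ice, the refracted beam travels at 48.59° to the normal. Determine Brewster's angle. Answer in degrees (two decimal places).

θ_B ≈ 41.41°

Since the reflected and refracted rays are at right angles at the polarizing angle, θ_B + θ_t = 90°.
θ_B = 90° − 48.59° = 41.41°.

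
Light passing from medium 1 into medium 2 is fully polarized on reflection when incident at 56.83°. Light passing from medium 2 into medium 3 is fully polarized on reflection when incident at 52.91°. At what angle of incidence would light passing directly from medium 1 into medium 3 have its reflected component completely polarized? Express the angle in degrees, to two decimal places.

θ_B ≈ 63.70°

tan θ_B(1→2) = n₂/n₁ = tan 56.83° = 1.5299.
tan θ_B(2→3) = n₃/n₂ = tan 52.91° = 1.3227.
n₃/n₁ = 2.0236. Then tan θ_B(1→3) = n₃/n₁, so θ_B(1→3) = arctan(2.0236) = 63.70°.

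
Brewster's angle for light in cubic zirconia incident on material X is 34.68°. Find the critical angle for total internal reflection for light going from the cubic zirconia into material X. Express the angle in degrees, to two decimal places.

θ_c ≈ 43.78°

n₂/n₁ = tan 34.68° = 0.6919; the critical angle satisfies sin θ_c = n₂/n₁.
θ_c = arcsin(0.6919) = 43.78°.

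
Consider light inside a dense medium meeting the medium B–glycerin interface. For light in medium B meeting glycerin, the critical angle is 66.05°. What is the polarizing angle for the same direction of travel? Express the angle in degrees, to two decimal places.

θ_B ≈ 42.42°

At the critical angle sin θ_c = n₂/n₁, giving n₂/n₁ = sin 66.05° = 0.9139.
Then tan θ_B = n₂/n₁ = 0.9139, so θ_B = arctan 0.9139 = 42.42°.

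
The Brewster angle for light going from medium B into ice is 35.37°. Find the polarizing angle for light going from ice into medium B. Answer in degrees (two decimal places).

Reversing the direction swaps n₁ and n₂, so tan θ_B' = 1/tan θ_B and θ_B' = 90° − θ_B.
Hence θ_B' = 90° − 35.37° = 54.63°.

θ_B' ≈ 54.63°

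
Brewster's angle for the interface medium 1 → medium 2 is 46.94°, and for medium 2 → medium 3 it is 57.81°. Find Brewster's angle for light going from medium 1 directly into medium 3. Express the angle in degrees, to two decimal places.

tan θ_B(1→2) = n₂/n₁ = tan 46.94° = 1.0701.
tan θ_B(2→3) = n₃/n₂ = tan 57.81° = 1.5886.
Multiplying, n₃/n₁ = 1.0701 × 1.5886 = 1.7000, and θ_B(1→3) = arctan 1.7000 = 59.53°.

θ_B ≈ 59.53°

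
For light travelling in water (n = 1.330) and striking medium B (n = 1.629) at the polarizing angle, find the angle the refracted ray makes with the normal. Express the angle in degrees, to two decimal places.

θ_t ≈ 39.23°

First find Brewster's angle: tan θ_B = 1.629/1.330 = 1.2248, giving θ_B = 50.77°.
Since θ_B + θ_t = 90° at Brewster incidence, θ_t = 90° − 50.77° = 39.23°.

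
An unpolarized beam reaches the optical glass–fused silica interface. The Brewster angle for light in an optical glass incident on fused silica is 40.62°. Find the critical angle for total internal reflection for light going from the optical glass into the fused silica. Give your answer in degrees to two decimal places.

From Brewster, n₂/n₁ = tan θ_B = tan 40.62° = 0.8577.
Then sin θ_c = n₂/n₁ = 0.8577, so θ_c = arcsin 0.8577 = 59.06°.

θ_c ≈ 59.06°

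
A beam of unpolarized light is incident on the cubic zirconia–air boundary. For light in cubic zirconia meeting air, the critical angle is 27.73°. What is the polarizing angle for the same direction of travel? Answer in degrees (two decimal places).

θ_B ≈ 24.95°

sin θ_c = n₂/n₁, so n₂/n₁ = sin 27.73° = 0.4653.
Brewster: tan θ_B = n₂/n₁ = 0.4653.
θ_B = arctan(0.4653) = 24.95°.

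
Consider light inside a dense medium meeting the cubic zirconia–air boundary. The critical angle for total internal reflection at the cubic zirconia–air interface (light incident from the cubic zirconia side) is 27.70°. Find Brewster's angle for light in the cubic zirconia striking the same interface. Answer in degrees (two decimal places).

θ_B ≈ 24.93°

sin θ_c = n₂/n₁, so n₂/n₁ = sin 27.70° = 0.4648.
Brewster: tan θ_B = n₂/n₁ = 0.4648.
θ_B = arctan(0.4648) = 24.93°.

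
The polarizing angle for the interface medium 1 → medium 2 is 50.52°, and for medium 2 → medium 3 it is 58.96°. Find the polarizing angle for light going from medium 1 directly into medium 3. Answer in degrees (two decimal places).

θ_B ≈ 63.63°

n₂/n₁ = tan 50.52° = 1.2140 and n₃/n₂ = tan 58.96° = 1.6617.
So n₃/n₁ = (n₂/n₁)(n₃/n₂) = 1.2140 × 1.6617 = 2.0172.
θ_B(1→3) = arctan(2.0172) = 63.63°.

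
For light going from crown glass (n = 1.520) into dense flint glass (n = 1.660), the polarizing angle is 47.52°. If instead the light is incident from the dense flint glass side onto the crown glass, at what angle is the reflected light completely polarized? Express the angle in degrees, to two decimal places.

The two Brewster angles are complementary: θ_B' = 90° − θ_B = 90° − 47.52° = 42.48°.

θ_B' ≈ 42.48°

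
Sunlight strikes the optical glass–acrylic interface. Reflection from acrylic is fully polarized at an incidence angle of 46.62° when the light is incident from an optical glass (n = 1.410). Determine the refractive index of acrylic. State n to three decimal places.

Brewster's law: tan θ_B = n₂/n₁ (light incident in an optical glass, refracted into acrylic).
n₂ = n₁ tan θ_B = 1.410 × tan 46.62° = 1.492.

n ≈ 1.492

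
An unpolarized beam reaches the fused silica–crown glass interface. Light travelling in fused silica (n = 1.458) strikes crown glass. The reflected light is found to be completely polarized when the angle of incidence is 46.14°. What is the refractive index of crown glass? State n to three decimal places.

At the Brewster angle, tan θ_B = n₂/n₁ with n₁ on the incident side (fused silica) and n₂ on the transmitted side (crown glass).
n₂ = n₁ tan θ_B = 1.458 × tan 46.14° = 1.517.

n ≈ 1.517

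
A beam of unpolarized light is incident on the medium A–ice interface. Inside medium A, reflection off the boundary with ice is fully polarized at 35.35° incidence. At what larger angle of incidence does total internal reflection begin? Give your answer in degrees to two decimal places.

tan θ_B = n₂/n₁ = tan 35.35° = 0.7094.
Total internal reflection: sin θ_c = n₂/n₁ = 0.7094.
θ_c = arcsin(0.7094) = 45.18°.

θ_c ≈ 45.18°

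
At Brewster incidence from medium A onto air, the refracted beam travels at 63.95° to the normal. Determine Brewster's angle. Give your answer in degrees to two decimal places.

θ_B ≈ 26.05°

Brewster's condition makes the reflected and refracted beams perpendicular: θ_B + θ_t = 90°.
θ_B = 90° − 63.95° = 26.05°.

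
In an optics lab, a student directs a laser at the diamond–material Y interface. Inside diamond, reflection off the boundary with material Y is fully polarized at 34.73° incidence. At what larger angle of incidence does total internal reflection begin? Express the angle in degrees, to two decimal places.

tan θ_B = n₂/n₁ = tan 34.73° = 0.6932.
Total internal reflection: sin θ_c = n₂/n₁ = 0.6932.
θ_c = arcsin(0.6932) = 43.88°.

θ_c ≈ 43.88°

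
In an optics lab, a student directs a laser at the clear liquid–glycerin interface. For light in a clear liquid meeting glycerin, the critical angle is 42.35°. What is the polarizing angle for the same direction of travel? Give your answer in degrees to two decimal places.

n₂/n₁ = sin θ_c = sin 42.35° = 0.6737.
tan θ_B equals the same ratio, so θ_B = arctan(0.6737) = 33.97°.

θ_B ≈ 33.97°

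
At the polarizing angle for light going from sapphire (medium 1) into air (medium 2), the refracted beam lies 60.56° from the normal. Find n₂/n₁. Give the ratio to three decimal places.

n₂/n₁ ≈ 0.564

At Brewster incidence θ_B = 90° − θ_t = 90° − 60.56° = 29.44°.
Then n₂/n₁ = tan θ_B = tan 29.44° = 0.564.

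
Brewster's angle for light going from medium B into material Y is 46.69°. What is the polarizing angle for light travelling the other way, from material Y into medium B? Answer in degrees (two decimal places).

Reversing the direction swaps n₁ and n₂, so tan θ_B' = 1/tan θ_B and θ_B' = 90° − θ_B.
Hence θ_B' = 90° − 46.69° = 43.31°.

θ_B' ≈ 43.31°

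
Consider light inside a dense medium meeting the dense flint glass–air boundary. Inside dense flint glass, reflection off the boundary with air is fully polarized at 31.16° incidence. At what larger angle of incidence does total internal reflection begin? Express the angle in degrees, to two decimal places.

θ_c ≈ 37.20°

n₂/n₁ = tan 31.16° = 0.6047; the critical angle satisfies sin θ_c = n₂/n₁.
θ_c = arcsin(0.6047) = 37.20°.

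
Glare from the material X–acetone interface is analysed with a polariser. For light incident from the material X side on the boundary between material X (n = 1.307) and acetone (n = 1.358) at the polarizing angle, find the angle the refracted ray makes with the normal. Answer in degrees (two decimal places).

θ_t ≈ 43.90°

θ_B = arctan(n₂/n₁) = arctan(1.358/1.307) = 46.10°.
The refracted ray is perpendicular to the reflected ray, so θ_t = 90° − θ_B = 43.90°.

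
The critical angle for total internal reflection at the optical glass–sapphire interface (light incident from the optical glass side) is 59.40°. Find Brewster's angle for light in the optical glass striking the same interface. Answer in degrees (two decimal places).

θ_B ≈ 40.72°

n₂/n₁ = sin θ_c = sin 59.40° = 0.8607.
tan θ_B equals the same ratio, so θ_B = arctan(0.8607) = 40.72°.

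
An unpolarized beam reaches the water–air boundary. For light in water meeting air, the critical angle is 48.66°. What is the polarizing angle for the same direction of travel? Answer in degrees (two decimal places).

sin θ_c = n₂/n₁, so n₂/n₁ = sin 48.66° = 0.7508.
Brewster: tan θ_B = n₂/n₁ = 0.7508.
θ_B = arctan(0.7508) = 36.90°.

θ_B ≈ 36.90°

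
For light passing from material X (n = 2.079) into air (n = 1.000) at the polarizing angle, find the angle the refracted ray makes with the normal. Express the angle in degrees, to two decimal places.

First find Brewster's angle: tan θ_B = 1.000/2.079 = 0.4810, giving θ_B = 25.69°.
The refracted ray is perpendicular to the reflected ray, so θ_t = 90° − θ_B = 64.31°.

θ_t ≈ 64.31°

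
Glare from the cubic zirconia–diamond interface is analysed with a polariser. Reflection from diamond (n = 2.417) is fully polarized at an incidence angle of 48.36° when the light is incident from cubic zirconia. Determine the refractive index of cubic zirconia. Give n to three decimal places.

Full polarization of the reflected beam means tan θ_B = n₂/n₁, where n₁ is the incident medium (cubic zirconia).
n₁ = n₂ / tan θ_B = 2.417 / tan 48.36° = 2.149.

n ≈ 2.149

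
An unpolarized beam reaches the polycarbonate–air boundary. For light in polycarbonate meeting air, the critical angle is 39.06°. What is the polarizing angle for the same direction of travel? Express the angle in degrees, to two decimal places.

n₂/n₁ = sin θ_c = sin 39.06° = 0.6301.
tan θ_B equals the same ratio, so θ_B = arctan(0.6301) = 32.22°.

θ_B ≈ 32.22°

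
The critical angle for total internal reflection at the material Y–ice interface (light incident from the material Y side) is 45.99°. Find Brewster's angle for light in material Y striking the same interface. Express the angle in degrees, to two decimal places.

θ_B ≈ 35.72°

sin θ_c = n₂/n₁, so n₂/n₁ = sin 45.99° = 0.7192.
Brewster: tan θ_B = n₂/n₁ = 0.7192.
θ_B = arctan(0.7192) = 35.72°.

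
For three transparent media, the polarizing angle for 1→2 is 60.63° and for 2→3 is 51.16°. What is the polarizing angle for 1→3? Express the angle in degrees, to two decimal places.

Each Brewster angle gives a ratio: n₂/n₁ = tan 60.63° = 1.7769, n₃/n₂ = tan 51.16° = 1.2420.
So n₃/n₁ = (n₂/n₁)(n₃/n₂) = 1.7769 × 1.2420 = 2.2068.
θ_B(1→3) = arctan(2.2068) = 65.62°.

θ_B ≈ 65.62°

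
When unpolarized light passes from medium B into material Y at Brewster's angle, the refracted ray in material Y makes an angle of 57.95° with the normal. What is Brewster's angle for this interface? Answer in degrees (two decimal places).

Brewster's condition makes the reflected and refracted beams perpendicular: θ_B + θ_t = 90°.
So θ_B = 90° − θ_t = 90° − 57.95° = 32.05°.

θ_B ≈ 32.05°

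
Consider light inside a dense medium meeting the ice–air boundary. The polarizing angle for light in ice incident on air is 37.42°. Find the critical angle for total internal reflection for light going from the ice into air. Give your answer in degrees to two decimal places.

θ_c ≈ 49.92°

From Brewster, n₂/n₁ = tan θ_B = tan 37.42° = 0.7651.
Then sin θ_c = n₂/n₁ = 0.7651, so θ_c = arcsin 0.7651 = 49.92°.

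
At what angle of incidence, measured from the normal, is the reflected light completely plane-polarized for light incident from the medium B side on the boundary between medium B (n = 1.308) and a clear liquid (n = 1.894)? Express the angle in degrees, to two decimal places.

θ_B ≈ 55.37°

tan θ_B = n₂/n₁ = 1.894/1.308 = 1.4480. Taking the arctangent, θ_B = 55.37°.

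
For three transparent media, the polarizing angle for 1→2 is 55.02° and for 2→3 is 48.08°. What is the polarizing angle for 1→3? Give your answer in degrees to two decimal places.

Each Brewster angle gives a ratio: n₂/n₁ = tan 55.02° = 1.4292, n₃/n₂ = tan 48.08° = 1.1137.
Multiplying, n₃/n₁ = 1.4292 × 1.1137 = 1.5918, and θ_B(1→3) = arctan 1.5918 = 57.86°.

θ_B ≈ 57.86°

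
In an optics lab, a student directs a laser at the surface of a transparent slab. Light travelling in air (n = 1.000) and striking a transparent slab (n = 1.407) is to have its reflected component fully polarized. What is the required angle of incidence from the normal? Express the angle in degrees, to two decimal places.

Here n₂/n₁ = 1.407/1.000 = 1.4070, and Brewster's law gives tan θ_B = n₂/n₁.
So θ_B = arctan 1.4070 = 54.60°.

θ_B ≈ 54.60°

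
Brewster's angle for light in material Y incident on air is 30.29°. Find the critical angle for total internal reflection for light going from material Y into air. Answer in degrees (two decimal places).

θ_c ≈ 35.74°

From Brewster, n₂/n₁ = tan θ_B = tan 30.29° = 0.5841.
Then sin θ_c = n₂/n₁ = 0.5841, so θ_c = arcsin 0.5841 = 35.74°.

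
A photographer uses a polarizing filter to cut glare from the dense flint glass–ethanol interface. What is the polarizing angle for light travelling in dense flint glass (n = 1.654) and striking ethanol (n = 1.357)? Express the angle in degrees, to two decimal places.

The reflected p-component vanishes when tan θ_B = n₂/n₁.
Here n₂/n₁ = 1.357/1.654 = 0.8204, and Brewster's law gives tan θ_B = n₂/n₁.
So θ_B = arctan 0.8204 = 39.37°.

θ_B ≈ 39.37°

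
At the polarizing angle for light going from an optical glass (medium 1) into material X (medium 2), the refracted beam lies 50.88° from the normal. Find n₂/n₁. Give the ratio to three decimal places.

θ_B + θ_t = 90°, so θ_B = 90° − 50.88° = 39.12°.
Then n₂/n₁ = tan θ_B = tan 39.12° = 0.813.

n₂/n₁ ≈ 0.813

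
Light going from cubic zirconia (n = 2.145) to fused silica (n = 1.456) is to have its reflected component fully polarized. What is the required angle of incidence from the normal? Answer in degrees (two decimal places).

The reflected p-component vanishes when tan θ_B = n₂/n₁.
Here n₂/n₁ = 1.456/2.145 = 0.6788, and Brewster's law gives tan θ_B = n₂/n₁.
θ_B = arctan(0.6788) = 34.17°.

θ_B ≈ 34.17°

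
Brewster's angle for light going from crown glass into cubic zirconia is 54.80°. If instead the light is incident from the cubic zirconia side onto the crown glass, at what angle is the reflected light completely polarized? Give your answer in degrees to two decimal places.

θ_B' ≈ 35.20°

The two Brewster angles are complementary: θ_B' = 90° − θ_B = 90° − 54.80° = 35.20°.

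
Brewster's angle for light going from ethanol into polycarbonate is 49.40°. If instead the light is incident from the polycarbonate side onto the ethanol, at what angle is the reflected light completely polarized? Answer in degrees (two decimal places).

tan θ_B' = n₁/n₂ = 1/tan θ_B, so θ_B' = 90° − θ_B.
θ_B' = 90° − 49.40° = 40.60°.

θ_B' ≈ 40.60°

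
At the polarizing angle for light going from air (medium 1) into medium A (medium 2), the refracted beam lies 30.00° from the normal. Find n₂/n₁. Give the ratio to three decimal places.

n₂/n₁ ≈ 1.732

At Brewster incidence θ_B = 90° − θ_t = 90° − 30.00° = 60.00°.
tan θ_B = n₂/n₁, so n₂/n₁ = tan 60.00° = 1.732.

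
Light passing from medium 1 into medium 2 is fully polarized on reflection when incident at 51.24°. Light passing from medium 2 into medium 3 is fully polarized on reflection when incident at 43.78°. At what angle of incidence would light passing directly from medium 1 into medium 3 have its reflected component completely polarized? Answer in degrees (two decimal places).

θ_B ≈ 50.04°

n₂/n₁ = tan 51.24° = 1.2455 and n₃/n₂ = tan 43.78° = 0.9583.
n₃/n₁ = 1.1936. Then tan θ_B(1→3) = n₃/n₁, so θ_B(1→3) = arctan(1.1936) = 50.04°.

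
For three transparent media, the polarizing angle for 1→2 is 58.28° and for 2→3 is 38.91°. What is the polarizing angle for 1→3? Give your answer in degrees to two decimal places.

θ_B ≈ 52.56°

Each Brewster angle gives a ratio: n₂/n₁ = tan 58.28° = 1.6179, n₃/n₂ = tan 38.91° = 0.8072.
So n₃/n₁ = (n₂/n₁)(n₃/n₂) = 1.6179 × 0.8072 = 1.3059.
θ_B(1→3) = arctan(1.3059) = 52.56°.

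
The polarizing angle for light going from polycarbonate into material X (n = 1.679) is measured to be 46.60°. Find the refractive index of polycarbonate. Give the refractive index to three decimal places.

At the polarizing angle, tan θ_B = n₂/n₁ with n₁ on the incident side (polycarbonate) and n₂ on the transmitted side (material X).
n₁ = n₂ / tan θ_B = 1.679 / tan 46.60° = 1.588.

n ≈ 1.588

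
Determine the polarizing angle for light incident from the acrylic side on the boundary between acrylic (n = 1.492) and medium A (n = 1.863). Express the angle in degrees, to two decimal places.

θ_B ≈ 51.31°

At Brewster's angle the reflected and refracted rays are perpendicular, which with Snell's law gives tan θ_B = n₂/n₁.
Brewster's condition: tan θ_B = n₂/n₁ = 1.863/1.492 = 1.2487.
So θ_B = arctan 1.2487 = 51.31°.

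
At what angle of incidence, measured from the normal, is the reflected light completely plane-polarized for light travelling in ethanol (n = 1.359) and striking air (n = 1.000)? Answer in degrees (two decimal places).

The reflected p-component vanishes when tan θ_B = n₂/n₁.
tan θ_B = n₂/n₁ = 1.000/1.359 = 0.7358.
θ_B = arctan(0.7358) = 36.35°.

θ_B ≈ 36.35°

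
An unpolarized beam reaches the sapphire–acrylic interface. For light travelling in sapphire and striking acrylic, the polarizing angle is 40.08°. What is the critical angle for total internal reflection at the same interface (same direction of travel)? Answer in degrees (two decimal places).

θ_c ≈ 57.30°

n₂/n₁ = tan 40.08° = 0.8415; the critical angle satisfies sin θ_c = n₂/n₁.
θ_c = arcsin(0.8415) = 57.30°.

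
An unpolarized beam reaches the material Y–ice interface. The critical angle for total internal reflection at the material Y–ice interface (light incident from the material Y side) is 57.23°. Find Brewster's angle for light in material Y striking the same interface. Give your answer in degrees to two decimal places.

θ_B ≈ 40.06°

sin θ_c = n₂/n₁, so n₂/n₁ = sin 57.23° = 0.8409.
Brewster: tan θ_B = n₂/n₁ = 0.8409.
θ_B = arctan(0.8409) = 40.06°.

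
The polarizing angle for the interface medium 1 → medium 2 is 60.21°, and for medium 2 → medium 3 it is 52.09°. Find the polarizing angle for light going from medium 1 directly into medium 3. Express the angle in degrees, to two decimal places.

θ_B ≈ 65.97°

tan θ_B(1→2) = n₂/n₁ = tan 60.21° = 1.7468.
tan θ_B(2→3) = n₃/n₂ = tan 52.09° = 1.2841.
Multiplying, n₃/n₁ = 1.7468 × 1.2841 = 2.2431, and θ_B(1→3) = arctan 2.2431 = 65.97°.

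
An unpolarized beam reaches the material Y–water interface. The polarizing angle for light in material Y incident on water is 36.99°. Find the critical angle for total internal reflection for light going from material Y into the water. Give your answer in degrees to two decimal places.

n₂/n₁ = tan 36.99° = 0.7533; the critical angle satisfies sin θ_c = n₂/n₁.
θ_c = arcsin(0.7533) = 48.88°.

θ_c ≈ 48.88°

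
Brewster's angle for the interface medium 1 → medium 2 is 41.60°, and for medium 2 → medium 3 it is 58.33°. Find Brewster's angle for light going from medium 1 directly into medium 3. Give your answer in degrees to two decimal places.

θ_B ≈ 55.21°

Each Brewster angle gives a ratio: n₂/n₁ = tan 41.60° = 0.8878, n₃/n₂ = tan 58.33° = 1.6210.
n₃/n₁ = 1.4392. Then tan θ_B(1→3) = n₃/n₁, so θ_B(1→3) = arctan(1.4392) = 55.21°.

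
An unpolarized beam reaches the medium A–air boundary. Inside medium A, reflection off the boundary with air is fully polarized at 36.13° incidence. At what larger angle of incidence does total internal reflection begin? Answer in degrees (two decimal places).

n₂/n₁ = tan 36.13° = 0.7300; the critical angle satisfies sin θ_c = n₂/n₁.
θ_c = arcsin(0.7300) = 46.89°.

θ_c ≈ 46.89°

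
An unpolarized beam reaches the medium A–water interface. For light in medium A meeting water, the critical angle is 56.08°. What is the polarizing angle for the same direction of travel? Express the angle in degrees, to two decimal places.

At the critical angle sin θ_c = n₂/n₁, giving n₂/n₁ = sin 56.08° = 0.8298.
Then tan θ_B = n₂/n₁ = 0.8298, so θ_B = arctan 0.8298 = 39.69°.

θ_B ≈ 39.69°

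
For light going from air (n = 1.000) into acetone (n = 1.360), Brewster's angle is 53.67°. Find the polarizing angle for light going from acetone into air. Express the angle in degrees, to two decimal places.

θ_B' ≈ 36.33°

Reversing the direction swaps n₁ and n₂, so tan θ_B' = 1/tan θ_B and θ_B' = 90° − θ_B.
Hence θ_B' = 90° − 53.67° = 36.33°.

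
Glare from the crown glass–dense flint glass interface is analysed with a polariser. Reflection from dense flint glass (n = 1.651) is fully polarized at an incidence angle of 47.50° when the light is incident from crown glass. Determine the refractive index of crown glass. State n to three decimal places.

At Brewster's angle, tan θ_B = n₂/n₁ with n₁ on the incident side (crown glass) and n₂ on the transmitted side (dense flint glass).
n₁ = n₂ / tan θ_B = 1.651 / tan 47.50° = 1.513.

n ≈ 1.513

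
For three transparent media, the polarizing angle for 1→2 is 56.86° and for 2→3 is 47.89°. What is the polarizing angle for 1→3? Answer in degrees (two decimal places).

θ_B ≈ 59.45°

Each Brewster angle gives a ratio: n₂/n₁ = tan 56.86° = 1.5317, n₃/n₂ = tan 47.89° = 1.1063.
Multiplying, n₃/n₁ = 1.5317 × 1.1063 = 1.6945, and θ_B(1→3) = arctan 1.6945 = 59.45°.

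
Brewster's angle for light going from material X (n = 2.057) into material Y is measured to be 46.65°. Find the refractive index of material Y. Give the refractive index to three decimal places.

n ≈ 2.179

At Brewster's angle, tan θ_B = n₂/n₁ with n₁ on the incident side (material X) and n₂ on the transmitted side (material Y).
n₂ = n₁ tan θ_B = 2.057 × tan 46.65° = 2.179.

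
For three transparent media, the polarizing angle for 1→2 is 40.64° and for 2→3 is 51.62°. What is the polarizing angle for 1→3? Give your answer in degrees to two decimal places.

n₂/n₁ = tan 40.64° = 0.8583 and n₃/n₂ = tan 51.62° = 1.2626.
So n₃/n₁ = (n₂/n₁)(n₃/n₂) = 0.8583 × 1.2626 = 1.0837.
θ_B(1→3) = arctan(1.0837) = 47.30°.

θ_B ≈ 47.30°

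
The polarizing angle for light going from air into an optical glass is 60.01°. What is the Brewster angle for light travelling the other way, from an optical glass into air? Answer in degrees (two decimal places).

θ_B' ≈ 29.99°

tan θ_B' = n₁/n₂ = 1/tan θ_B, so θ_B' = 90° − θ_B.
θ_B' = 90° − 60.01° = 29.99°.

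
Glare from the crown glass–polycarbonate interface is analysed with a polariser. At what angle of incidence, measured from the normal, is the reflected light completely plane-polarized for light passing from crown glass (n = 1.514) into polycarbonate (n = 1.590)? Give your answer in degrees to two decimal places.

Here n₂/n₁ = 1.590/1.514 = 1.0502, and Brewster's law gives tan θ_B = n₂/n₁.
θ_B = arctan(1.0502) = 46.40°.

θ_B ≈ 46.40°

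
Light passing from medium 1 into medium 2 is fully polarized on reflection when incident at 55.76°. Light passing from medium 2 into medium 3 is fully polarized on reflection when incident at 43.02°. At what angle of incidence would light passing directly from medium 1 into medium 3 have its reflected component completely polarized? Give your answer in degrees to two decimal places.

θ_B ≈ 53.89°

n₂/n₁ = tan 55.76° = 1.4692 and n₃/n₂ = tan 43.02° = 0.9332.
Multiplying, n₃/n₁ = 1.4692 × 0.9332 = 1.3711, and θ_B(1→3) = arctan 1.3711 = 53.89°.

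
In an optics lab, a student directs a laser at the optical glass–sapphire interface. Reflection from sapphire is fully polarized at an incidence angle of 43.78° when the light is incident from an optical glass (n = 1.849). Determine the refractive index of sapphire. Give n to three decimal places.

Full polarization of the reflected beam means tan θ_B = n₂/n₁, where n₁ is the incident medium (an optical glass).
n₂ = n₁ tan θ_B = 1.849 × tan 43.78° = 1.772.

n ≈ 1.772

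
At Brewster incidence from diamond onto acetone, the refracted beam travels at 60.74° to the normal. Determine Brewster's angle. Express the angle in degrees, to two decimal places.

θ_B ≈ 29.26°

Brewster's condition makes the reflected and refracted beams perpendicular: θ_B + θ_t = 90°.
θ_B = 90° − 60.74° = 29.26°.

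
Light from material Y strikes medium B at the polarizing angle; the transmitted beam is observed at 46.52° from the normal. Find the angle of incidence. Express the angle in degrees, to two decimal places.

θ_B ≈ 43.48°

At Brewster's angle the reflected and refracted rays are perpendicular, so θ_B + θ_t = 90°.
θ_B = 90° − 46.52° = 43.48°.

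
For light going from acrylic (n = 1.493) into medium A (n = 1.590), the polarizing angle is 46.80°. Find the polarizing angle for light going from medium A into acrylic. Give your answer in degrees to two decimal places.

The two Brewster angles are complementary: θ_B' = 90° − θ_B = 90° − 46.80° = 43.20°.

θ_B' ≈ 43.20°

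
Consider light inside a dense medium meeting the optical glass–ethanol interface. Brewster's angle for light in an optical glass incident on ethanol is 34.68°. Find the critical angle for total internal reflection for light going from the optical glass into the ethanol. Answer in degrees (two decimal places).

tan θ_B = n₂/n₁ = tan 34.68° = 0.6919.
Total internal reflection: sin θ_c = n₂/n₁ = 0.6919.
θ_c = arcsin(0.6919) = 43.78°.

θ_c ≈ 43.78°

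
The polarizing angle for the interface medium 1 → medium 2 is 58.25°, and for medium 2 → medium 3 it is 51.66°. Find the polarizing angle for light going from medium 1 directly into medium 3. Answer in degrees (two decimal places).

n₂/n₁ = tan 58.25° = 1.6160 and n₃/n₂ = tan 51.66° = 1.2644.
n₃/n₁ = 2.0433. Then tan θ_B(1→3) = n₃/n₁, so θ_B(1→3) = arctan(2.0433) = 63.92°.

θ_B ≈ 63.92°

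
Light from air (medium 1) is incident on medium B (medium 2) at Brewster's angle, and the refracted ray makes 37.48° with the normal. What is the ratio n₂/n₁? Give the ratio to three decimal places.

At Brewster incidence θ_B = 90° − θ_t = 90° − 37.48° = 52.52°.
tan θ_B = n₂/n₁, so n₂/n₁ = tan 52.52° = 1.304.

n₂/n₁ ≈ 1.304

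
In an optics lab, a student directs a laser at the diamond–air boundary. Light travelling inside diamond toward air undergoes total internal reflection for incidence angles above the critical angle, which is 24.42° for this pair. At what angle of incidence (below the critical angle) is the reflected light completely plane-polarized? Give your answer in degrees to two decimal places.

n₂/n₁ = sin θ_c = sin 24.42° = 0.4134.
tan θ_B equals the same ratio, so θ_B = arctan(0.4134) = 22.46°.

θ_B ≈ 22.46°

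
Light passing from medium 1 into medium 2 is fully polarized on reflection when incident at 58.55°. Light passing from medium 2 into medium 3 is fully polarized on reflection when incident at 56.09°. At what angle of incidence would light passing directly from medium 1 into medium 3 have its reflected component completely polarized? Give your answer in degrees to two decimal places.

tan θ_B(1→2) = n₂/n₁ = tan 58.55° = 1.6351.
tan θ_B(2→3) = n₃/n₂ = tan 56.09° = 1.4876.
So n₃/n₁ = (n₂/n₁)(n₃/n₂) = 1.6351 × 1.4876 = 2.4323.
θ_B(1→3) = arctan(2.4323) = 67.65°.

θ_B ≈ 67.65°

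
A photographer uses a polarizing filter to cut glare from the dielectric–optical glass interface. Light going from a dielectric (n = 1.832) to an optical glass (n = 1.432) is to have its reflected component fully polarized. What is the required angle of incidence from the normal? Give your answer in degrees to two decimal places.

Here n₂/n₁ = 1.432/1.832 = 0.7817, and Brewster's law gives tan θ_B = n₂/n₁.
θ_B = arctan(0.7817) = 38.01°.

θ_B ≈ 38.01°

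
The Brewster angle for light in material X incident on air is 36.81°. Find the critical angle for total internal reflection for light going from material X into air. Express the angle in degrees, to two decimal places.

From Brewster, n₂/n₁ = tan θ_B = tan 36.81° = 0.7484.
Then sin θ_c = n₂/n₁ = 0.7484, so θ_c = arcsin 0.7484 = 48.45°.

θ_c ≈ 48.45°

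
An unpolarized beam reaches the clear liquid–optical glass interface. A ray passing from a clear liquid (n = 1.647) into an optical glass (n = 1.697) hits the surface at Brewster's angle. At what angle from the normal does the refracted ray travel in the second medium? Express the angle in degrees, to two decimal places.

θ_t ≈ 44.14°

tan θ_B = n₂/n₁ = 1.697/1.647 = 1.0304, so θ_B = 45.86°.
At Brewster's angle the reflected and refracted rays are perpendicular, so θ_t = 90° − θ_B = 90° − 45.86° = 44.14°.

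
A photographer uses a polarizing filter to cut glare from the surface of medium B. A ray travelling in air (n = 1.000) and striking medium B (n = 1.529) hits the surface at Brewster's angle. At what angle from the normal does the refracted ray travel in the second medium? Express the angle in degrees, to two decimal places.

tan θ_B = n₂/n₁ = 1.529/1.000 = 1.5290, so θ_B = 56.81°.
Since θ_B + θ_t = 90° at Brewster incidence, θ_t = 90° − 56.81° = 33.19°.

θ_t ≈ 33.19°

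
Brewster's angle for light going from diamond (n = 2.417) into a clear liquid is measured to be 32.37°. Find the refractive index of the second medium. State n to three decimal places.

At Brewster's angle, tan θ_B = n₂/n₁ with n₁ on the incident side (diamond) and n₂ on the transmitted side (a clear liquid).
n₂ = n₁ tan θ_B = 2.417 × tan 32.37° = 1.532.

n ≈ 1.532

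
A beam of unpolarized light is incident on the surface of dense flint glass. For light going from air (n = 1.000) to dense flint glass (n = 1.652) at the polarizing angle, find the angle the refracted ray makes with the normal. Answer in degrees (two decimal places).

First find Brewster's angle: tan θ_B = 1.652/1.000 = 1.6520, giving θ_B = 58.81°.
At Brewster's angle the reflected and refracted rays are perpendicular, so θ_t = 90° − θ_B = 90° − 58.81° = 31.19°.

θ_t ≈ 31.19°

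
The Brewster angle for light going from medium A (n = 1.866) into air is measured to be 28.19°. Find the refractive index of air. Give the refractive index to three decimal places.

n ≈ 1.000

Full polarization of the reflected beam means tan θ_B = n₂/n₁, where n₁ is the incident medium (medium A).
n₂ = n₁ tan θ_B = 1.866 × tan 28.19° = 1.000.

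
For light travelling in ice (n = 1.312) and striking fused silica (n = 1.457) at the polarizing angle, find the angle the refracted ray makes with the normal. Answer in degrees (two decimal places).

θ_t ≈ 42.00°

First find Brewster's angle: tan θ_B = 1.457/1.312 = 1.1105, giving θ_B = 48.00°.
Since θ_B + θ_t = 90° at Brewster incidence, θ_t = 90° − 48.00° = 42.00°.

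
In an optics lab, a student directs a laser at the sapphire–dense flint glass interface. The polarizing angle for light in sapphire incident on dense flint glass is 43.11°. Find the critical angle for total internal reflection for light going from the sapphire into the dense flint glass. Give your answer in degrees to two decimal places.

From Brewster, n₂/n₁ = tan θ_B = tan 43.11° = 0.9361.
Then sin θ_c = n₂/n₁ = 0.9361, so θ_c = arcsin 0.9361 = 69.41°.

θ_c ≈ 69.41°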